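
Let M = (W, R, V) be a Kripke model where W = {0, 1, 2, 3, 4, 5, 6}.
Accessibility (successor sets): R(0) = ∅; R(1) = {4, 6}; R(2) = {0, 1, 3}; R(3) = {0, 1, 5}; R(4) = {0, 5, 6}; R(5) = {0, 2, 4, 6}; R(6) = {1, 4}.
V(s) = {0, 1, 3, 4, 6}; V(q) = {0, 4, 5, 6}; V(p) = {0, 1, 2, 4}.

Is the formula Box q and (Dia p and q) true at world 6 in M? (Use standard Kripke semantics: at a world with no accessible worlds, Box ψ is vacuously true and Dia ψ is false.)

At 6: Box q is false, Dia p and q is true, so Box q and (Dia p and q) is false.
  At 6: Box q requires q at every successor {1, 4}.
    q fails at 1, so Box q is false at 6.
  At 6: Dia p is true, q is true, so Dia p and q is true.
    At 6: Dia p requires p at some successor in {1, 4}.
      p holds at 1, so Dia p is true at 6.

No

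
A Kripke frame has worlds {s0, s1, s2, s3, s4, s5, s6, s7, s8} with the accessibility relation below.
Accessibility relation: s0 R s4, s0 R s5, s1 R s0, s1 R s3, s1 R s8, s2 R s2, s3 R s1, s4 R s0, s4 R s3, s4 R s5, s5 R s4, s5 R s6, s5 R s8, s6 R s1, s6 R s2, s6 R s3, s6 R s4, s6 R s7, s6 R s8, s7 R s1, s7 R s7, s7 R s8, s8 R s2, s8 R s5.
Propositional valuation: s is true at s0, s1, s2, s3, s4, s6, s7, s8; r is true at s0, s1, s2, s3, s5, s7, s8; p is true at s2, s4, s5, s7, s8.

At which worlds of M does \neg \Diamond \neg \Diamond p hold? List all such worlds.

s0, s2, s3, s5, s7, s8

Let φ = \neg \Diamond \neg \Diamond p. Evaluate φ at each world:
  s0 (successors {s4, s5}): φ is true.
  s1 (successors {s0, s3, s8}): φ is false.
  s2 (successors {s2}): φ is true.
  s3 (successors {s1}): φ is true.
  s4 (successors {s0, s3, s5}): φ is false.
  s5 (successors {s4, s6, s8}): φ is true.
  s6 (successors {s1, s2, s3, s4, s7, s8}): φ is false.
  s7 (successors {s1, s7, s8}): φ is true.
  s8 (successors {s2, s5}): φ is true.
For instance, at s1:
  At s1: \Diamond \neg \Diamond p is true, so \neg \Diamond \neg \Diamond p is false.
    At s1: \Diamond \neg \Diamond p requires \neg \Diamond p at some successor in {s0, s3, s8}.
      \neg \Diamond p holds at s3, so \Diamond \neg \Diamond p is true at s1.
Satisfying worlds: {s0, s2, s3, s5, s7, s8}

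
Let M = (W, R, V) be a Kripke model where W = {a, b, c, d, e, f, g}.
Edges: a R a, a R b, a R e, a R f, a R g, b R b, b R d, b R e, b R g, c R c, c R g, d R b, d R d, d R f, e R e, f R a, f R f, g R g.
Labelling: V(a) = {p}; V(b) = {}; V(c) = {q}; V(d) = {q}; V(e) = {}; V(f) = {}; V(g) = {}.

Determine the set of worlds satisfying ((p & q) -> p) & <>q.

b, c, d

Let φ = ((p & q) -> p) & <>q. Evaluate φ at each world:
  a (successors {a, b, e, f, g}): φ is false.
  b (successors {b, d, e, g}): φ is true.
  c (successors {c, g}): φ is true.
  d (successors {b, d, f}): φ is true.
  e (successors {e}): φ is false.
  f (successors {a, f}): φ is false.
  g (successors {g}): φ is false.
For instance, at d:
  At d: (p & q) -> p is true, <>q is true, so ((p & q) -> p) & <>q is true.
    At d: <>q requires q at some successor in {b, d, f}.
      q holds at d, so <>q is true at d.
Satisfying worlds: {b, c, d}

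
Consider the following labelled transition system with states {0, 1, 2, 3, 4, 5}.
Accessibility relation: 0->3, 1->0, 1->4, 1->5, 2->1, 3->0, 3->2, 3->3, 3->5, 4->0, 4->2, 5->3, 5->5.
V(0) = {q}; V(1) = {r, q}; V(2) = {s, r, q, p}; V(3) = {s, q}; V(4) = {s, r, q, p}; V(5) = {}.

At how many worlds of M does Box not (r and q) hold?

2

Let φ = Box not (r and q). Evaluate φ at each world:
  0 (successors {3}): φ is true.
  1 (successors {0, 4, 5}): φ is false.
  2 (successors {1}): φ is false.
  3 (successors {0, 2, 3, 5}): φ is false.
  4 (successors {0, 2}): φ is false.
  5 (successors {3, 5}): φ is true.
For instance, at 0:
  At 0: Box not (r and q) requires not (r and q) at every successor {3}.
    At 3: not (r and q) is true.
  So Box not (r and q) is true at 0.
Satisfying worlds: {0, 5}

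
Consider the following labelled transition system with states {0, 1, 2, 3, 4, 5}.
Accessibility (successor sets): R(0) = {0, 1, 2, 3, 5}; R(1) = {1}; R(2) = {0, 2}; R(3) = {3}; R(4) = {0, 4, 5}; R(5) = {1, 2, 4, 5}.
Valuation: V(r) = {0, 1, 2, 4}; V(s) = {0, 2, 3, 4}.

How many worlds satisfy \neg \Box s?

4

Recall that \Box ψ holds at a world iff ψ holds at every accessible world, and \Diamond ψ holds iff ψ holds at some accessible world.
Let φ = \neg \Box s. Evaluate φ at each world:
  0 (successors {0, 1, 2, 3, 5}): φ is true.
  1 (successors {1}): φ is true.
  2 (successors {0, 2}): φ is false.
  3 (successors {3}): φ is false.
  4 (successors {0, 4, 5}): φ is true.
  5 (successors {1, 2, 4, 5}): φ is true.
For instance, at 5:
  At 5: \Box s is false, so \neg \Box s is true.
    At 5: \Box s requires s at every successor {1, 2, 4, 5}.
      s fails at 1, so \Box s is false at 5.
Satisfying worlds: {0, 1, 4, 5}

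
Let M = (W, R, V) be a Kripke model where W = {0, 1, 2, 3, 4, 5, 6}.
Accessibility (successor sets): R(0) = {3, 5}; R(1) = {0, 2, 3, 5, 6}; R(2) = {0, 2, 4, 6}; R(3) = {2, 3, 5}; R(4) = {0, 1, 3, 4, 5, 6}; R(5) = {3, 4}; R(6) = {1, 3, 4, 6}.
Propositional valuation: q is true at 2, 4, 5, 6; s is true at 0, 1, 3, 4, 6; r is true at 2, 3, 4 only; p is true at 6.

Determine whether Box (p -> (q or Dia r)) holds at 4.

Yes

Recall that Box ψ holds at a world iff ψ holds at every accessible world, and Dia ψ holds iff ψ holds at some accessible world.
At 4: Box (p -> (q or Dia r)) requires p -> (q or Dia r) at every successor {0, 1, 3, 4, 5, 6}.
  At 0: p -> (q or Dia r) is true.
  At 1: p -> (q or Dia r) is true.
  At 3: p -> (q or Dia r) is true.
  At 4: p -> (q or Dia r) is true.
  At 5: p -> (q or Dia r) is true.
  At 6: p -> (q or Dia r) is true.
So Box (p -> (q or Dia r)) is true at 4.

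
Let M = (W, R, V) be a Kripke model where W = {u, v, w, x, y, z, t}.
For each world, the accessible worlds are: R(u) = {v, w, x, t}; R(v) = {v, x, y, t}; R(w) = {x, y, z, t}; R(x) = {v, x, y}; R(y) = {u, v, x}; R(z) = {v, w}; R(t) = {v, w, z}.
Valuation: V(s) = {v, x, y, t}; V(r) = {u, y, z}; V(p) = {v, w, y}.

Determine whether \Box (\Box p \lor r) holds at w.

At w: \Box (\Box p \lor r) requires \Box p \lor r at every successor {x, y, z, t}.
  \Box p \lor r fails at x, so \Box (\Box p \lor r) is false at w.
    At x: \Box p is false, r is false, so \Box p \lor r is false.
      At x: \Box p requires p at every successor {v, x, y}.
        p fails at x, so \Box p is false at x.

No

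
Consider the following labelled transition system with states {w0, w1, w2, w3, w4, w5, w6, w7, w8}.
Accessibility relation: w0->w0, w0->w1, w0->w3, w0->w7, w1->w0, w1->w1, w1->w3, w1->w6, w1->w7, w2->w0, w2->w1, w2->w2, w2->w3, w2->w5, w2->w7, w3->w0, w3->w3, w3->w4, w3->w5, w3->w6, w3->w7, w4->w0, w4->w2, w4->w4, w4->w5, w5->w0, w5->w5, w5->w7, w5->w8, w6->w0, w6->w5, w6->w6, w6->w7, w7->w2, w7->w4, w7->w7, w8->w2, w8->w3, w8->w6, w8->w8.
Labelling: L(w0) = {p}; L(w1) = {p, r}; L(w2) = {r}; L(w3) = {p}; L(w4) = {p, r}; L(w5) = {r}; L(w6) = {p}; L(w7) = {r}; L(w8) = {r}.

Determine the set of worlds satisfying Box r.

Recall that Box ψ holds at a world iff ψ holds at every accessible world, and Dia ψ holds iff ψ holds at some accessible world.
Let φ = Box r. Evaluate φ at each world:
  w0 (successors {w0, w1, w3, w7}): φ is false.
  w1 (successors {w0, w1, w3, w6, w7}): φ is false.
  w2 (successors {w0, w1, w2, w3, w5, w7}): φ is false.
  w3 (successors {w0, w3, w4, w5, w6, w7}): φ is false.
  w4 (successors {w0, w2, w4, w5}): φ is false.
  w5 (successors {w0, w5, w7, w8}): φ is false.
  w6 (successors {w0, w5, w6, w7}): φ is false.
  w7 (successors {w2, w4, w7}): φ is true.
  w8 (successors {w2, w3, w6, w8}): φ is false.
For instance, at w3:
  At w3: Box r requires r at every successor {w0, w3, w4, w5, w6, w7}.
    r fails at w0, so Box r is false at w3.
Satisfying worlds: {w7}

w7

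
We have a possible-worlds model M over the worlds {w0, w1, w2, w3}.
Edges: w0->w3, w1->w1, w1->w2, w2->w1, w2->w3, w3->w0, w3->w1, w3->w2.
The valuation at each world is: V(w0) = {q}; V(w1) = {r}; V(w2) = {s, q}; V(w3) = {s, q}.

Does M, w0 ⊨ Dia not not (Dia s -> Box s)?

Recall that Box ψ holds at a world iff ψ holds at every accessible world, and Dia ψ holds iff ψ holds at some accessible world.
At w0: Dia not not (Dia s -> Box s) requires not not (Dia s -> Box s) at some successor in {w3}.
  At w3: not not (Dia s -> Box s) is false.
So Dia not not (Dia s -> Box s) is false at w0.

No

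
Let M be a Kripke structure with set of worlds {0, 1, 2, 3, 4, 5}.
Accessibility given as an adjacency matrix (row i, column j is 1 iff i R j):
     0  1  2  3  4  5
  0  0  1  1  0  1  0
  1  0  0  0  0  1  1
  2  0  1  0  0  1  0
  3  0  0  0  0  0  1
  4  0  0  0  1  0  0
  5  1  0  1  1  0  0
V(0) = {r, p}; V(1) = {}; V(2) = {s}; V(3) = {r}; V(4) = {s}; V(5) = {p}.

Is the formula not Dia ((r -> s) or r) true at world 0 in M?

Recall that Dia ψ holds at a world iff ψ holds at some accessible world.
At 0: Dia ((r -> s) or r) is true, so not Dia ((r -> s) or r) is false.
  At 0: Dia ((r -> s) or r) requires (r -> s) or r at some successor in {1, 2, 4}.
    (r -> s) or r holds at 1, so Dia ((r -> s) or r) is true at 0.

No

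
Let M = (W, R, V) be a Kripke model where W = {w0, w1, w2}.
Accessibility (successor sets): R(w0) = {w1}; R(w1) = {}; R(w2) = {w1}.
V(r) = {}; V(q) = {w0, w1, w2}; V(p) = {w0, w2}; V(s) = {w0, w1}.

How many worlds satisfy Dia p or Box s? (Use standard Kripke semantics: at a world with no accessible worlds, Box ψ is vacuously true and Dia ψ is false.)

Let φ = Dia p or Box s. Evaluate φ at each world:
  w0 (successors {w1}): φ is true.
  w1 (successors ∅): φ is true.
  w2 (successors {w1}): φ is true.
For instance, at w0:
  At w0: Dia p is false, Box s is true, so Dia p or Box s is true.
    At w0: Dia p requires p at some successor in {w1}.
      At w1: p is false.
    So Dia p is false at w0.
    At w0: Box s requires s at every successor {w1}.
      At w1: s is true.
    So Box s is true at w0.
Satisfying worlds: {w0, w1, w2}

3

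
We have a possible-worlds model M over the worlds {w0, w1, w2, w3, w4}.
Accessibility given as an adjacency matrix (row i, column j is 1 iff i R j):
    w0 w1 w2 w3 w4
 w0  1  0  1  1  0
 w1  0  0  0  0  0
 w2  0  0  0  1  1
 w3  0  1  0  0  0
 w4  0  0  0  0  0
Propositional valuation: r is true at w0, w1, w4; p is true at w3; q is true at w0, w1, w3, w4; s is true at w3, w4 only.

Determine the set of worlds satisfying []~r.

Let φ = []~r. Evaluate φ at each world:
  w0 (successors {w0, w2, w3}): φ is false.
  w1 (successors ∅): φ is true.
  w2 (successors {w3, w4}): φ is false.
  w3 (successors {w1}): φ is false.
  w4 (successors ∅): φ is true.
For instance, at w0:
  At w0: []~r requires ~r at every successor {w0, w2, w3}.
    ~r fails at w0, so []~r is false at w0.
Satisfying worlds: {w1, w4}

w1, w4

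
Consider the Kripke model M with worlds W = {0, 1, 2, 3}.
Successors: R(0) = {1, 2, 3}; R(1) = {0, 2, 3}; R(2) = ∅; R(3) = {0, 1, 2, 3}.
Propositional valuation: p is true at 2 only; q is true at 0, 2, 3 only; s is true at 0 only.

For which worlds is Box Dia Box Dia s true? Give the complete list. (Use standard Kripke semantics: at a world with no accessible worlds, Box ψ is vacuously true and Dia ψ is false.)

2

Let φ = Box Dia Box Dia s. Evaluate φ at each world:
  0 (successors {1, 2, 3}): φ is false.
  1 (successors {0, 2, 3}): φ is false.
  2 (successors ∅): φ is true.
  3 (successors {0, 1, 2, 3}): φ is false.
For instance, at 0:
  At 0: Box Dia Box Dia s requires Dia Box Dia s at every successor {1, 2, 3}.
    Dia Box Dia s fails at 2, so Box Dia Box Dia s is false at 0.
      At 2: no accessible worlds, so Dia Box Dia s is false.
Satisfying worlds: {2}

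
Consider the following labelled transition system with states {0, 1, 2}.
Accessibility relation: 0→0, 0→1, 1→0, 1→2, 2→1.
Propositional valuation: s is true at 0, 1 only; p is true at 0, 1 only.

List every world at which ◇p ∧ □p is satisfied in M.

Recall that □ψ holds at a world iff ψ holds at every accessible world, and ◇ψ holds iff ψ holds at some accessible world.
Let φ = ◇p ∧ □p. Evaluate φ at each world:
  0 (successors {0, 1}): φ is true.
  1 (successors {0, 2}): φ is false.
  2 (successors {1}): φ is true.
For instance, at 0:
  At 0: ◇p is true, □p is true, so ◇p ∧ □p is true.
    At 0: ◇p requires p at some successor in {0, 1}.
      p holds at 0, so ◇p is true at 0.
    At 0: □p requires p at every successor {0, 1}.
      At 0: p is true.
      At 1: p is true.
    So □p is true at 0.
Satisfying worlds: {0, 2}

0, 2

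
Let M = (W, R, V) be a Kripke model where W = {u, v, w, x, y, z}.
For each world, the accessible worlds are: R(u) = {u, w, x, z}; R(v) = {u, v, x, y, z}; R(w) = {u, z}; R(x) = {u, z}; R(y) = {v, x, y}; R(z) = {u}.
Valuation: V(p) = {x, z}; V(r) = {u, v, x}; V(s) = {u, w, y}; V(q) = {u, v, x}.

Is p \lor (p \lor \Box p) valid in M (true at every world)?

No

Let φ = p \lor (p \lor \Box p). Evaluate φ at each world:
  u (successors {u, w, x, z}): φ is false.
  v (successors {u, v, x, y, z}): φ is false.
  w (successors {u, z}): φ is false.
  x (successors {u, z}): φ is true.
  y (successors {v, x, y}): φ is false.
  z (successors {u}): φ is true.
Detail at u (counterexample):
  At u: p is false, p \lor \Box p is false, so p \lor (p \lor \Box p) is false.
    At u: p is false, \Box p is false, so p \lor \Box p is false.
      At u: \Box p requires p at every successor {u, w, x, z}.
        p fails at u, so \Box p is false at u.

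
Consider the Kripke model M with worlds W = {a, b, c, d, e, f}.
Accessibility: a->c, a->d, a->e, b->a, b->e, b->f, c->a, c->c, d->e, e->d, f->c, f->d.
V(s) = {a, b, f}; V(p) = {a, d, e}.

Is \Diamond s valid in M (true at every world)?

Let φ = \Diamond s. Evaluate φ at each world:
  a (successors {c, d, e}): φ is false.
  b (successors {a, e, f}): φ is true.
  c (successors {a, c}): φ is true.
  d (successors {e}): φ is false.
  e (successors {d}): φ is false.
  f (successors {c, d}): φ is false.
Detail at a (counterexample):
  At a: \Diamond s requires s at some successor in {c, d, e}.
    At c: s is false.
    At d: s is false.
    At e: s is false.
  So \Diamond s is false at a.

No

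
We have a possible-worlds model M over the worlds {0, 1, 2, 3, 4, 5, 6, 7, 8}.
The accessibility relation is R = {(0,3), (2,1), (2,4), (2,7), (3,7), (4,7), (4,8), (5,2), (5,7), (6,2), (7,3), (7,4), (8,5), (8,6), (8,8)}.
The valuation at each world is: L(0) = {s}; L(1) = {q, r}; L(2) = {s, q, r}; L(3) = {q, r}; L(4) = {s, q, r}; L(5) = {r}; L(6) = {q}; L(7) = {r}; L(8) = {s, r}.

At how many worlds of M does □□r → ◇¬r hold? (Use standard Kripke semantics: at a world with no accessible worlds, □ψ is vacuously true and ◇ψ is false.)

2

Recall that □ψ holds at a world iff ψ holds at every accessible world, and ◇ψ holds iff ψ holds at some accessible world.
Let φ = □□r → ◇¬r. Evaluate φ at each world:
  0 (successors {3}): φ is false.
  1 (successors ∅): φ is false.
  2 (successors {1, 4, 7}): φ is false.
  3 (successors {7}): φ is false.
  4 (successors {7, 8}): φ is true.
  5 (successors {2, 7}): φ is false.
  6 (successors {2}): φ is false.
  7 (successors {3, 4}): φ is false.
  8 (successors {5, 6, 8}): φ is true.
For instance, at 8:
  At 8: □□r is false, ◇¬r is true, so □□r → ◇¬r is true.
    At 8: □□r requires □r at every successor {5, 6, 8}.
      □r fails at 8, so □□r is false at 8.
    At 8: ◇¬r requires ¬r at some successor in {5, 6, 8}.
      ¬r holds at 6, so ◇¬r is true at 8.
Satisfying worlds: {4, 8}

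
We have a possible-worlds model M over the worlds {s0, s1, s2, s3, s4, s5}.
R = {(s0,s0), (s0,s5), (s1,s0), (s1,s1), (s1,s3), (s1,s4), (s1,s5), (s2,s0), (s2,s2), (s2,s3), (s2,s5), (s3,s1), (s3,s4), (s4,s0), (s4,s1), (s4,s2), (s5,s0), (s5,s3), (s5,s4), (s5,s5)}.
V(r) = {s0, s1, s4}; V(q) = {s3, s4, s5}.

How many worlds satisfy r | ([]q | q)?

5

Let φ = r | ([]q | q). Evaluate φ at each world:
  s0 (successors {s0, s5}): φ is true.
  s1 (successors {s0, s1, s3, s4, s5}): φ is true.
  s2 (successors {s0, s2, s3, s5}): φ is false.
  s3 (successors {s1, s4}): φ is true.
  s4 (successors {s0, s1, s2}): φ is true.
  s5 (successors {s0, s3, s4, s5}): φ is true.
For instance, at s5:
  At s5: r is false, []q | q is true, so r | ([]q | q) is true.
    At s5: []q is false, q is true, so []q | q is true.
      At s5: []q requires q at every successor {s0, s3, s4, s5}.
        q fails at s0, so []q is false at s5.
Satisfying worlds: {s0, s1, s3, s4, s5}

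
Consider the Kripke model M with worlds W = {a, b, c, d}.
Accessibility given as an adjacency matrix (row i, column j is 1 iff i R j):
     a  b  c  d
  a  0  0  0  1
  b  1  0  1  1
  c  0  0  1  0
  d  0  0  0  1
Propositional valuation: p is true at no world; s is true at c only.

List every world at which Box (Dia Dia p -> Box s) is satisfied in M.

a, b, c, d

Recall that Box ψ holds at a world iff ψ holds at every accessible world, and Dia ψ holds iff ψ holds at some accessible world.
Let φ = Box (Dia Dia p -> Box s). Evaluate φ at each world:
  a (successors {d}): φ is true.
  b (successors {a, c, d}): φ is true.
  c (successors {c}): φ is true.
  d (successors {d}): φ is true.
For instance, at a:
  At a: Box (Dia Dia p -> Box s) requires Dia Dia p -> Box s at every successor {d}.
      At d: Dia Dia p is false, Box s is false, so Dia Dia p -> Box s is true.
  So Box (Dia Dia p -> Box s) is true at a.
Satisfying worlds: {a, b, c, d}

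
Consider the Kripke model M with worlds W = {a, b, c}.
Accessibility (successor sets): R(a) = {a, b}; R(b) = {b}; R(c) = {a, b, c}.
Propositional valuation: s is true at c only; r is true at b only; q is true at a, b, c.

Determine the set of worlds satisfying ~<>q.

none

Recall that <>ψ holds at a world iff ψ holds at some accessible world.
Let φ = ~<>q. Evaluate φ at each world:
  a (successors {a, b}): φ is false.
  b (successors {b}): φ is false.
  c (successors {a, b, c}): φ is false.
For instance, at b:
  At b: <>q is true, so ~<>q is false.
    At b: <>q requires q at some successor in {b}.
      q holds at b, so <>q is true at b.
Satisfying worlds: none.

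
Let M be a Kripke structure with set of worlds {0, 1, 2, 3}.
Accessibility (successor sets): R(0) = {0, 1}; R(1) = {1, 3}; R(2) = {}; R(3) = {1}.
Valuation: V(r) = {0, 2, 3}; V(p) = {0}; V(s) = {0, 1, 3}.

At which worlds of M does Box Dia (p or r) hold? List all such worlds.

0, 2, 3

Let φ = Box Dia (p or r). Evaluate φ at each world:
  0 (successors {0, 1}): φ is true.
  1 (successors {1, 3}): φ is false.
  2 (successors ∅): φ is true.
  3 (successors {1}): φ is true.
For instance, at 1:
  At 1: Box Dia (p or r) requires Dia (p or r) at every successor {1, 3}.
    Dia (p or r) fails at 3, so Box Dia (p or r) is false at 1.
      At 3: Dia (p or r) requires p or r at some successor in {1}.
        At 1: p or r is false.
      So Dia (p or r) is false at 3.
Satisfying worlds: {0, 2, 3}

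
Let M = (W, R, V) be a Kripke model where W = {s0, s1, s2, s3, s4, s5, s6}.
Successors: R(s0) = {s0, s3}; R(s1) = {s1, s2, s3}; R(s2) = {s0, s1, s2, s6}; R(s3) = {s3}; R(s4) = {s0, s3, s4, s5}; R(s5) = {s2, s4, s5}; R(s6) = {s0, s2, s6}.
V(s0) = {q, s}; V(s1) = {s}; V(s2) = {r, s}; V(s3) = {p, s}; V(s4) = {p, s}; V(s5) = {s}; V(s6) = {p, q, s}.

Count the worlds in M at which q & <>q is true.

Recall that <>ψ holds at a world iff ψ holds at some accessible world.
Let φ = q & <>q. Evaluate φ at each world:
  s0 (successors {s0, s3}): φ is true.
  s1 (successors {s1, s2, s3}): φ is false.
  s2 (successors {s0, s1, s2, s6}): φ is false.
  s3 (successors {s3}): φ is false.
  s4 (successors {s0, s3, s4, s5}): φ is false.
  s5 (successors {s2, s4, s5}): φ is false.
  s6 (successors {s0, s2, s6}): φ is true.
For instance, at s2:
  At s2: q is false, <>q is true, so q & <>q is false.
    At s2: <>q requires q at some successor in {s0, s1, s2, s6}.
      q holds at s0, so <>q is true at s2.
Satisfying worlds: {s0, s6}

2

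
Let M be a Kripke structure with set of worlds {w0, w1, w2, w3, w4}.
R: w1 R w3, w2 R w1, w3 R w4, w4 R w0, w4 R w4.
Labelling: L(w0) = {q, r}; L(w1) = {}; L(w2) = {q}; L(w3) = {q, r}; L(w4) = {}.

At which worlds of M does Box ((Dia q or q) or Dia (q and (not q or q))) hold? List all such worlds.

w0, w1, w2, w3, w4

Let φ = Box ((Dia q or q) or Dia (q and (not q or q))). Evaluate φ at each world:
  w0 (successors ∅): φ is true.
  w1 (successors {w3}): φ is true.
  w2 (successors {w1}): φ is true.
  w3 (successors {w4}): φ is true.
  w4 (successors {w0, w4}): φ is true.
For instance, at w4:
  At w4: Box ((Dia q or q) or Dia (q and (not q or q))) requires (Dia q or q) or Dia (q and (not q or q)) at every successor {w0, w4}.
      At w0: Dia q or q is true, Dia (q and (not q or q)) is false, so (Dia q or q) or Dia (q and (not q or q)) is true.
      At w4: Dia q or q is true, Dia (q and (not q or q)) is true, so (Dia q or q) or Dia (q and (not q or q)) is true.
  So Box ((Dia q or q) or Dia (q and (not q or q))) is true at w4.
Satisfying worlds: {w0, w1, w2, w3, w4}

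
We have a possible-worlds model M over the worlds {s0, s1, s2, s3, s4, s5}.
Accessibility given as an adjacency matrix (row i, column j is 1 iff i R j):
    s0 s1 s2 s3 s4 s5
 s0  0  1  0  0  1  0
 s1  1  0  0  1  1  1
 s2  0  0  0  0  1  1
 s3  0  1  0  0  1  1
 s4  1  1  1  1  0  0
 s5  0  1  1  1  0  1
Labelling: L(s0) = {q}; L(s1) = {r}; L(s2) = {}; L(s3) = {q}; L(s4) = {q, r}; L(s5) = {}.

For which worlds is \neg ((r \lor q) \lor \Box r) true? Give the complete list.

Let φ = \neg ((r \lor q) \lor \Box r). Evaluate φ at each world:
  s0 (successors {s1, s4}): φ is false.
  s1 (successors {s0, s3, s4, s5}): φ is false.
  s2 (successors {s4, s5}): φ is true.
  s3 (successors {s1, s4, s5}): φ is false.
  s4 (successors {s0, s1, s2, s3}): φ is false.
  s5 (successors {s1, s2, s3, s5}): φ is true.
For instance, at s1:
  At s1: (r \lor q) \lor \Box r is true, so \neg ((r \lor q) \lor \Box r) is false.
    At s1: r \lor q is true, \Box r is false, so (r \lor q) \lor \Box r is true.
      At s1: \Box r requires r at every successor {s0, s3, s4, s5}.
        r fails at s0, so \Box r is false at s1.
Satisfying worlds: {s2, s5}

s2, s5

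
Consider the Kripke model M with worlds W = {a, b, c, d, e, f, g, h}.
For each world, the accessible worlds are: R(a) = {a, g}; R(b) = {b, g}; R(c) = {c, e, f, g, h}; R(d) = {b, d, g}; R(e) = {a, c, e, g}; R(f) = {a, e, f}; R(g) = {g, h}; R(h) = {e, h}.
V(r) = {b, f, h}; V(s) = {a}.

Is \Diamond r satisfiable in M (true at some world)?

Let φ = \Diamond r. Evaluate φ at each world:
  a (successors {a, g}): φ is false.
  b (successors {b, g}): φ is true.
  c (successors {c, e, f, g, h}): φ is true.
  d (successors {b, d, g}): φ is true.
  e (successors {a, c, e, g}): φ is false.
  f (successors {a, e, f}): φ is true.
  g (successors {g, h}): φ is true.
  h (successors {e, h}): φ is true.
Detail at b (witness):
  At b: \Diamond r requires r at some successor in {b, g}.
    r holds at b, so \Diamond r is true at b.

Yes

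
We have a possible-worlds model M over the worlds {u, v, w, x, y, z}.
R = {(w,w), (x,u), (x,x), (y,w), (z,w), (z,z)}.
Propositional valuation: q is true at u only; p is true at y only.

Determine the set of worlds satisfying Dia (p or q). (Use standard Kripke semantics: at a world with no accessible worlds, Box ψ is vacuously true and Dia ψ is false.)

x

Let φ = Dia (p or q). Evaluate φ at each world:
  u (successors ∅): φ is false.
  v (successors ∅): φ is false.
  w (successors {w}): φ is false.
  x (successors {u, x}): φ is true.
  y (successors {w}): φ is false.
  z (successors {w, z}): φ is false.
For instance, at z:
  At z: Dia (p or q) requires p or q at some successor in {w, z}.
    At w: p or q is false.
    At z: p or q is false.
  So Dia (p or q) is false at z.
Satisfying worlds: {x}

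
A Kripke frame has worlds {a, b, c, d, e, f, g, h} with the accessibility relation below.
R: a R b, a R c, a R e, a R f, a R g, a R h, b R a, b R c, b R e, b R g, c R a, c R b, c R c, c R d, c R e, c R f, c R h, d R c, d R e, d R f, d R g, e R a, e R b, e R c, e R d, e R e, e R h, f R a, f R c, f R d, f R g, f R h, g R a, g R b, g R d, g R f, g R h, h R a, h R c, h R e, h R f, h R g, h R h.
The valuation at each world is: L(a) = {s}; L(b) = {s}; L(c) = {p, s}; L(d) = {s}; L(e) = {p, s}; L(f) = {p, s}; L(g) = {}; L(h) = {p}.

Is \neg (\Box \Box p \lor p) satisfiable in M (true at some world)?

Let φ = \neg (\Box \Box p \lor p). Evaluate φ at each world:
  a (successors {b, c, e, f, g, h}): φ is true.
  b (successors {a, c, e, g}): φ is true.
  c (successors {a, b, c, d, e, f, h}): φ is false.
  d (successors {c, e, f, g}): φ is true.
  e (successors {a, b, c, d, e, h}): φ is false.
  f (successors {a, c, d, g, h}): φ is false.
  g (successors {a, b, d, f, h}): φ is true.
  h (successors {a, c, e, f, g, h}): φ is false.
Detail at a (witness):
  At a: \Box \Box p \lor p is false, so \neg (\Box \Box p \lor p) is true.
    At a: \Box \Box p is false, p is false, so \Box \Box p \lor p is false.
      At a: \Box \Box p requires \Box p at every successor {b, c, e, f, g, h}.
        \Box p fails at b, so \Box \Box p is false at a.

Yes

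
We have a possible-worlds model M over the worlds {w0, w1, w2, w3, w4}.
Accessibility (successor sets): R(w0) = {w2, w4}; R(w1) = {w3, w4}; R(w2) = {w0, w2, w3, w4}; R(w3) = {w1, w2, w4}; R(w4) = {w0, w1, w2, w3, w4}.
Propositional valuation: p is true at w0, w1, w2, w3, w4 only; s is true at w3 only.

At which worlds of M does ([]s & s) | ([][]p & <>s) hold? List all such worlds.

Recall that []ψ holds at a world iff ψ holds at every accessible world, and <>ψ holds iff ψ holds at some accessible world.
Let φ = ([]s & s) | ([][]p & <>s). Evaluate φ at each world:
  w0 (successors {w2, w4}): φ is false.
  w1 (successors {w3, w4}): φ is true.
  w2 (successors {w0, w2, w3, w4}): φ is true.
  w3 (successors {w1, w2, w4}): φ is false.
  w4 (successors {w0, w1, w2, w3, w4}): φ is true.
For instance, at w0:
  At w0: []s & s is false, [][]p & <>s is false, so ([]s & s) | ([][]p & <>s) is false.
    At w0: []s is false, s is false, so []s & s is false.
      At w0: []s requires s at every successor {w2, w4}.
        s fails at w2, so []s is false at w0.
    At w0: [][]p is true, <>s is false, so [][]p & <>s is false.
      At w0: [][]p requires []p at every successor {w2, w4}.
        At w2: []p is true.
        At w4: []p is true.
      So [][]p is true at w0.
      At w0: <>s requires s at some successor in {w2, w4}.
        At w2: s is false.
        At w4: s is false.
      So <>s is false at w0.
Satisfying worlds: {w1, w2, w4}

w1, w2, w4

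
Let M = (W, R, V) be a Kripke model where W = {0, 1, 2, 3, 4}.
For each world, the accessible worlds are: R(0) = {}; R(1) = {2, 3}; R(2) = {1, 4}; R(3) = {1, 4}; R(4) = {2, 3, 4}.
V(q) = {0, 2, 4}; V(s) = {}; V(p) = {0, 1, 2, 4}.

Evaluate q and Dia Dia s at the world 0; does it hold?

At 0: q is true, Dia Dia s is false, so q and Dia Dia s is false.
  At 0: no accessible worlds, so Dia Dia s is false.

No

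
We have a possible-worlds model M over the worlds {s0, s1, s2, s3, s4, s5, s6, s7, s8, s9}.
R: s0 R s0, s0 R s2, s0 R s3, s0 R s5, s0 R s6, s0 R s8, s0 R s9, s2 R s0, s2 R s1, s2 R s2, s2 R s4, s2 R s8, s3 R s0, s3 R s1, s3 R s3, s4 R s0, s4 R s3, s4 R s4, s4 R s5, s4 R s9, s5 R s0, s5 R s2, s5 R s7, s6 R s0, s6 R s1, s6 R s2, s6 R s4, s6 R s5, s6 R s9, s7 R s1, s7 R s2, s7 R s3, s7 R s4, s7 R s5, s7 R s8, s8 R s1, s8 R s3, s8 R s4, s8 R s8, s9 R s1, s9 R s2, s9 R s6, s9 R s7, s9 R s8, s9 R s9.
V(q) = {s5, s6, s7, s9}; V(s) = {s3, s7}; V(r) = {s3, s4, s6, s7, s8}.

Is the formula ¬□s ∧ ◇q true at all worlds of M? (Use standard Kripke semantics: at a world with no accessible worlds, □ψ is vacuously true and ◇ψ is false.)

Let φ = ¬□s ∧ ◇q. Evaluate φ at each world:
  s0 (successors {s0, s2, s3, s5, s6, s8, s9}): φ is true.
  s1 (successors ∅): φ is false.
  s2 (successors {s0, s1, s2, s4, s8}): φ is false.
  s3 (successors {s0, s1, s3}): φ is false.
  s4 (successors {s0, s3, s4, s5, s9}): φ is true.
  s5 (successors {s0, s2, s7}): φ is true.
  s6 (successors {s0, s1, s2, s4, s5, s9}): φ is true.
  s7 (successors {s1, s2, s3, s4, s5, s8}): φ is true.
  s8 (successors {s1, s3, s4, s8}): φ is false.
  s9 (successors {s1, s2, s6, s7, s8, s9}): φ is true.
Detail at s1 (counterexample):
  At s1: ¬□s is false, ◇q is false, so ¬□s ∧ ◇q is false.
    At s1: □s is true, so ¬□s is false.
      At s1: no accessible worlds, so □s holds vacuously.
    At s1: no accessible worlds, so ◇q is false.

No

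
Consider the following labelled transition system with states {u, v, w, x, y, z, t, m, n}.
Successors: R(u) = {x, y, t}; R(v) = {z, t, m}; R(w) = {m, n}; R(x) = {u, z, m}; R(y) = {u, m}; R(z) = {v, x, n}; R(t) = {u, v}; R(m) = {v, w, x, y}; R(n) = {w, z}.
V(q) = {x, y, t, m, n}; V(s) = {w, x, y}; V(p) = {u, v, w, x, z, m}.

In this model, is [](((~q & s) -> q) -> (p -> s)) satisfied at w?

At w: [](((~q & s) -> q) -> (p -> s)) requires ((~q & s) -> q) -> (p -> s) at every successor {m, n}.
  ((~q & s) -> q) -> (p -> s) fails at m, so [](((~q & s) -> q) -> (p -> s)) is false at w.

No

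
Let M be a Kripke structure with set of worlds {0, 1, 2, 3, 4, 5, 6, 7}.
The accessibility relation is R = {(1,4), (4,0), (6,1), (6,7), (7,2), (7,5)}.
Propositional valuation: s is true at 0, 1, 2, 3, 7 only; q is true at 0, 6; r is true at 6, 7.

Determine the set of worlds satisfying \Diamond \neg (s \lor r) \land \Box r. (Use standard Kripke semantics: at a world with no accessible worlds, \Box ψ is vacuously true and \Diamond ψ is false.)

Let φ = \Diamond \neg (s \lor r) \land \Box r. Evaluate φ at each world:
  0 (successors ∅): φ is false.
  1 (successors {4}): φ is false.
  2 (successors ∅): φ is false.
  3 (successors ∅): φ is false.
  4 (successors {0}): φ is false.
  5 (successors ∅): φ is false.
  6 (successors {1, 7}): φ is false.
  7 (successors {2, 5}): φ is false.
For instance, at 7:
  At 7: \Diamond \neg (s \lor r) is true, \Box r is false, so \Diamond \neg (s \lor r) \land \Box r is false.
    At 7: \Diamond \neg (s \lor r) requires \neg (s \lor r) at some successor in {2, 5}.
      \neg (s \lor r) holds at 5, so \Diamond \neg (s \lor r) is true at 7.
    At 7: \Box r requires r at every successor {2, 5}.
      r fails at 2, so \Box r is false at 7.
Satisfying worlds: none.

none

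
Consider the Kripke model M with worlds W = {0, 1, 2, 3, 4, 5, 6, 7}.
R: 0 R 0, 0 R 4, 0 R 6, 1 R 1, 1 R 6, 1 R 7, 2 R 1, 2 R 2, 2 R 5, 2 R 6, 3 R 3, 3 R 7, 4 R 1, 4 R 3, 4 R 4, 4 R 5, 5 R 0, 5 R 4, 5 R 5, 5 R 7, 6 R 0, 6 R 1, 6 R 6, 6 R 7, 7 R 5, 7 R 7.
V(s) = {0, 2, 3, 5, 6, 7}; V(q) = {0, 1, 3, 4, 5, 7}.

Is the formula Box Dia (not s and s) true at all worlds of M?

No

Recall that Box ψ holds at a world iff ψ holds at every accessible world, and Dia ψ holds iff ψ holds at some accessible world.
Let φ = Box Dia (not s and s). Evaluate φ at each world:
  0 (successors {0, 4, 6}): φ is false.
  1 (successors {1, 6, 7}): φ is false.
  2 (successors {1, 2, 5, 6}): φ is false.
  3 (successors {3, 7}): φ is false.
  4 (successors {1, 3, 4, 5}): φ is false.
  5 (successors {0, 4, 5, 7}): φ is false.
  6 (successors {0, 1, 6, 7}): φ is false.
  7 (successors {5, 7}): φ is false.
Detail at 0 (counterexample):
  At 0: Box Dia (not s and s) requires Dia (not s and s) at every successor {0, 4, 6}.
    Dia (not s and s) fails at 0, so Box Dia (not s and s) is false at 0.
      At 0: Dia (not s and s) requires not s and s at some successor in {0, 4, 6}.
        At 0: not s and s is false.
        At 4: not s and s is false.
        At 6: not s and s is false.
      So Dia (not s and s) is false at 0.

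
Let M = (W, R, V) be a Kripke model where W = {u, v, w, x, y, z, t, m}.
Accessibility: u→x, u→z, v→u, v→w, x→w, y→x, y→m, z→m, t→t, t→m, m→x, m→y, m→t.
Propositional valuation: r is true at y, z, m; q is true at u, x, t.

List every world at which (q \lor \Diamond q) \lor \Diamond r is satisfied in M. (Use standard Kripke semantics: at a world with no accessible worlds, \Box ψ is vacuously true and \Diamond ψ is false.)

Recall that \Diamond ψ holds at a world iff ψ holds at some accessible world.
Let φ = (q \lor \Diamond q) \lor \Diamond r. Evaluate φ at each world:
  u (successors {x, z}): φ is true.
  v (successors {u, w}): φ is true.
  w (successors ∅): φ is false.
  x (successors {w}): φ is true.
  y (successors {x, m}): φ is true.
  z (successors {m}): φ is true.
  t (successors {t, m}): φ is true.
  m (successors {x, y, t}): φ is true.
For instance, at z:
  At z: q \lor \Diamond q is false, \Diamond r is true, so (q \lor \Diamond q) \lor \Diamond r is true.
    At z: q is false, \Diamond q is false, so q \lor \Diamond q is false.
      At z: \Diamond q requires q at some successor in {m}.
        At m: q is false.
      So \Diamond q is false at z.
    At z: \Diamond r requires r at some successor in {m}.
      r holds at m, so \Diamond r is true at z.
Satisfying worlds: {u, v, x, y, z, t, m}

u, v, x, y, z, t, m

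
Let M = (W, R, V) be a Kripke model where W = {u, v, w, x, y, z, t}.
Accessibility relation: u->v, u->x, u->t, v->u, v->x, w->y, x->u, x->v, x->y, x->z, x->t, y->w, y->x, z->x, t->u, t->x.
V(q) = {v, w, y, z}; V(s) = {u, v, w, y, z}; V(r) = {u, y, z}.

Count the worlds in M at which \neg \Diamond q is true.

Let φ = \neg \Diamond q. Evaluate φ at each world:
  u (successors {v, x, t}): φ is false.
  v (successors {u, x}): φ is true.
  w (successors {y}): φ is false.
  x (successors {u, v, y, z, t}): φ is false.
  y (successors {w, x}): φ is false.
  z (successors {x}): φ is true.
  t (successors {u, x}): φ is true.
For instance, at x:
  At x: \Diamond q is true, so \neg \Diamond q is false.
    At x: \Diamond q requires q at some successor in {u, v, y, z, t}.
      q holds at v, so \Diamond q is true at x.
Satisfying worlds: {v, z, t}

3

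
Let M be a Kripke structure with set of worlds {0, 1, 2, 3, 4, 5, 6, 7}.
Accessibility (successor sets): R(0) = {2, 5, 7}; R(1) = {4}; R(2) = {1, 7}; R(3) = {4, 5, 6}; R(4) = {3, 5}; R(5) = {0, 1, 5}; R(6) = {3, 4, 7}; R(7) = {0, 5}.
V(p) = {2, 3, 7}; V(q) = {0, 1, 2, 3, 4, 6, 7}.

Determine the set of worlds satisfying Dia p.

Let φ = Dia p. Evaluate φ at each world:
  0 (successors {2, 5, 7}): φ is true.
  1 (successors {4}): φ is false.
  2 (successors {1, 7}): φ is true.
  3 (successors {4, 5, 6}): φ is false.
  4 (successors {3, 5}): φ is true.
  5 (successors {0, 1, 5}): φ is false.
  6 (successors {3, 4, 7}): φ is true.
  7 (successors {0, 5}): φ is false.
For instance, at 0:
  At 0: Dia p requires p at some successor in {2, 5, 7}.
    p holds at 2, so Dia p is true at 0.
Satisfying worlds: {0, 2, 4, 6}

0, 2, 4, 6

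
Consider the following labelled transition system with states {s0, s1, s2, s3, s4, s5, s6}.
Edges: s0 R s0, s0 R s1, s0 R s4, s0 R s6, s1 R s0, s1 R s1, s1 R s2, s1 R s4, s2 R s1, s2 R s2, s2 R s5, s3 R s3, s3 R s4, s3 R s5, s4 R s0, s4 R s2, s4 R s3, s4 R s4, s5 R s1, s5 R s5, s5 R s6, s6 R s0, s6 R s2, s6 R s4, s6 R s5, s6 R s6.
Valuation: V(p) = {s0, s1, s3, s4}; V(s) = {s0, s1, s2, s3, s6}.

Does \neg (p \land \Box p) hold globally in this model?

Let φ = \neg (p \land \Box p). Evaluate φ at each world:
  s0 (successors {s0, s1, s4, s6}): φ is true.
  s1 (successors {s0, s1, s2, s4}): φ is true.
  s2 (successors {s1, s2, s5}): φ is true.
  s3 (successors {s3, s4, s5}): φ is true.
  s4 (successors {s0, s2, s3, s4}): φ is true.
  s5 (successors {s1, s5, s6}): φ is true.
  s6 (successors {s0, s2, s4, s5, s6}): φ is true.
For instance, at s1:
  At s1: p \land \Box p is false, so \neg (p \land \Box p) is true.
    At s1: p is true, \Box p is false, so p \land \Box p is false.
      At s1: \Box p requires p at every successor {s0, s1, s2, s4}.
        p fails at s2, so \Box p is false at s1.

Yes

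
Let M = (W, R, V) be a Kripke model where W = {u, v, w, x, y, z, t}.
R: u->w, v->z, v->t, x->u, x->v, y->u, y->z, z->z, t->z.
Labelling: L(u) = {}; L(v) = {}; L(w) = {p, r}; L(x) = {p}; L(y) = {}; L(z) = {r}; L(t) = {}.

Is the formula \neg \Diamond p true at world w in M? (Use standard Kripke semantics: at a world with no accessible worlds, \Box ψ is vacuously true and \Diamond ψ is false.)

Recall that \Diamond ψ holds at a world iff ψ holds at some accessible world.
At w: \Diamond p is false, so \neg \Diamond p is true.
  At w: no accessible worlds, so \Diamond p is false.

Yes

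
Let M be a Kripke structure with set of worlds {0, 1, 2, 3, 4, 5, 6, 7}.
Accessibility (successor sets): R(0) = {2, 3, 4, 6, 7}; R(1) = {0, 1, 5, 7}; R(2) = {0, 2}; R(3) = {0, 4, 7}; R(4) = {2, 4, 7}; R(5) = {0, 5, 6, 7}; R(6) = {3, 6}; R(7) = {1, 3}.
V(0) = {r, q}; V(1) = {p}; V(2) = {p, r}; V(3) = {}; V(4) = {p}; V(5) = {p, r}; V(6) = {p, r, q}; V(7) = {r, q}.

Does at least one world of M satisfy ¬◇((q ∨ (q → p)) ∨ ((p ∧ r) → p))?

Recall that ◇ψ holds at a world iff ψ holds at some accessible world.
Let φ = ¬◇((q ∨ (q → p)) ∨ ((p ∧ r) → p)). Evaluate φ at each world:
  0 (successors {2, 3, 4, 6, 7}): φ is false.
  1 (successors {0, 1, 5, 7}): φ is false.
  2 (successors {0, 2}): φ is false.
  3 (successors {0, 4, 7}): φ is false.
  4 (successors {2, 4, 7}): φ is false.
  5 (successors {0, 5, 6, 7}): φ is false.
  6 (successors {3, 6}): φ is false.
  7 (successors {1, 3}): φ is false.
For instance, at 4:
  At 4: ◇((q ∨ (q → p)) ∨ ((p ∧ r) → p)) is true, so ¬◇((q ∨ (q → p)) ∨ ((p ∧ r) → p)) is false.
    At 4: ◇((q ∨ (q → p)) ∨ ((p ∧ r) → p)) requires (q ∨ (q → p)) ∨ ((p ∧ r) → p) at some successor in {2, 4, 7}.
      (q ∨ (q → p)) ∨ ((p ∧ r) → p) holds at 2, so ◇((q ∨ (q → p)) ∨ ((p ∧ r) → p)) is true at 4.

No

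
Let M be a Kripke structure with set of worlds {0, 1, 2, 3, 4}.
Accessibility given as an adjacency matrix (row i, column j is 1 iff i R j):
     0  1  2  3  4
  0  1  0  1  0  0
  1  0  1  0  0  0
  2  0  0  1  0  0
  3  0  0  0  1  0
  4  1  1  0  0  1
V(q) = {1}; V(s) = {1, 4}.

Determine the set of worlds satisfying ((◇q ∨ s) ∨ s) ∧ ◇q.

1, 4

Let φ = ((◇q ∨ s) ∨ s) ∧ ◇q. Evaluate φ at each world:
  0 (successors {0, 2}): φ is false.
  1 (successors {1}): φ is true.
  2 (successors {2}): φ is false.
  3 (successors {3}): φ is false.
  4 (successors {0, 1, 4}): φ is true.
For instance, at 1:
  At 1: (◇q ∨ s) ∨ s is true, ◇q is true, so ((◇q ∨ s) ∨ s) ∧ ◇q is true.
    At 1: ◇q ∨ s is true, s is true, so (◇q ∨ s) ∨ s is true.
      At 1: ◇q is true, s is true, so ◇q ∨ s is true.
    At 1: ◇q requires q at some successor in {1}.
      q holds at 1, so ◇q is true at 1.
Satisfying worlds: {1, 4}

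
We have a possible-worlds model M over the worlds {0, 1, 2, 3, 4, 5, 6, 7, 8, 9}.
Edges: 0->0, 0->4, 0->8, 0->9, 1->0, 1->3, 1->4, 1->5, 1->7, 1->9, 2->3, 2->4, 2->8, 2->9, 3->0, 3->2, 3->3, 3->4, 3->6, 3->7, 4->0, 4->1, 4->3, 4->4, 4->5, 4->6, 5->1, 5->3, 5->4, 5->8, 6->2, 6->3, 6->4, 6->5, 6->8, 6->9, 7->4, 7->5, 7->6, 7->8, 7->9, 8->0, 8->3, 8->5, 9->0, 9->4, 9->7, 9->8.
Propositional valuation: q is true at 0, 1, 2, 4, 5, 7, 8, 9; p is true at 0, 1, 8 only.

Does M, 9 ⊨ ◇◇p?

Yes

At 9: ◇◇p requires ◇p at some successor in {0, 4, 7, 8}.
  ◇p holds at 0, so ◇◇p is true at 9.
    At 0: ◇p requires p at some successor in {0, 4, 8, 9}.
      p holds at 0, so ◇p is true at 0.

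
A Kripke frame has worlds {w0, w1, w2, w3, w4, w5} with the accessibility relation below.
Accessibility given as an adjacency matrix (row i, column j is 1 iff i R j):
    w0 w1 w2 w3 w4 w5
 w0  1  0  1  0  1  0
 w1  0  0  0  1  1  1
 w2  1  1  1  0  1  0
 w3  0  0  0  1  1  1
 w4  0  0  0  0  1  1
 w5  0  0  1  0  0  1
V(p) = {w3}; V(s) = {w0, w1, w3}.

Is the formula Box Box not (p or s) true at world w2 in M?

Recall that Box ψ holds at a world iff ψ holds at every accessible world, and Dia ψ holds iff ψ holds at some accessible world.
At w2: Box Box not (p or s) requires Box not (p or s) at every successor {w0, w1, w2, w4}.
  Box not (p or s) fails at w0, so Box Box not (p or s) is false at w2.
    At w0: Box not (p or s) requires not (p or s) at every successor {w0, w2, w4}.
      not (p or s) fails at w0, so Box not (p or s) is false at w0.

No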